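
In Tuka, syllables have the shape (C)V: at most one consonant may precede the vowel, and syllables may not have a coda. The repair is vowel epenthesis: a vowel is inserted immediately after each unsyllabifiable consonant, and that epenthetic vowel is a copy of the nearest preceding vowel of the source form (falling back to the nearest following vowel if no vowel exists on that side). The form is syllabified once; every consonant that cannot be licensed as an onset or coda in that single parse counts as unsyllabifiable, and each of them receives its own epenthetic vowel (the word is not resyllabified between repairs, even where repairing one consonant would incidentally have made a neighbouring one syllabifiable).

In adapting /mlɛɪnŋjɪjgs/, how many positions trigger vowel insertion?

6

The unsyllabifiable consonants are /m/, /n/, /ŋ/, /j/, /g/, /s/; each receives one epenthetic vowel.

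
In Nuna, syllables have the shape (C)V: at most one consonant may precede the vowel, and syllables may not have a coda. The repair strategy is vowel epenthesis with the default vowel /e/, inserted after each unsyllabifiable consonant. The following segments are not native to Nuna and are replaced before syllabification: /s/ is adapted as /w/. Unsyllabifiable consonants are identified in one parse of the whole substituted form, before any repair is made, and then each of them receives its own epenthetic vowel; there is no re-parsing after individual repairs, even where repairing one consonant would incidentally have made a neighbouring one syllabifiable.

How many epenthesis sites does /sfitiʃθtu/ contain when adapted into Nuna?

3

After substitution the input is /wfitiʃθtu/.
The unsyllabifiable consonants are /w/, /ʃ/, /θ/; each receives one epenthetic vowel.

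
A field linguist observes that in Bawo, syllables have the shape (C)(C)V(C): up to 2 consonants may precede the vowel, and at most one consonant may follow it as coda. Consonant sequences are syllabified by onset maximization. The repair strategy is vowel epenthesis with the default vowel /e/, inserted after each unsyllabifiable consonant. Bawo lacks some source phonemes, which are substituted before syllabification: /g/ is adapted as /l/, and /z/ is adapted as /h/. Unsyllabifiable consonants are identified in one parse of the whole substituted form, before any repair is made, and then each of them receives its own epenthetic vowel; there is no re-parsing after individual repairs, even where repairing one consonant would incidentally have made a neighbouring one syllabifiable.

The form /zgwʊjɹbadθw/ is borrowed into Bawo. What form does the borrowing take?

helwʊjɹbadθewe

Substitution: /z/ → /h/, /g/ → /l/, giving /hlwʊjɹbadθw/.
Under (C)(C)V(C), the unsyllabifiable consonants are /h/, /θ/, /w/ (at most one coda consonant is licensed; onsets may contain at most 2 consonants).
Epenthesis after each stranded consonant: /h/ → /he/, /θ/ → /θe/, /w/ → /we/.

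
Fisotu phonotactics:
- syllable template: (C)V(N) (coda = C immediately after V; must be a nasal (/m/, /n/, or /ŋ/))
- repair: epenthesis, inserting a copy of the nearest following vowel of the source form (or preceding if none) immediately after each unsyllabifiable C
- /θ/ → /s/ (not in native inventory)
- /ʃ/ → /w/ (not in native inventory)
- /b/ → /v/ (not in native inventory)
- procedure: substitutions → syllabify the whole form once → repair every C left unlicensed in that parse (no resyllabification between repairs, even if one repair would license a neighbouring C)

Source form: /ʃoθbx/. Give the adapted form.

wosovoxo

Substitution: /ʃ/ → /w/, /θ/ → /s/, /b/ → /v/, giving /wosvx/.
Under (C)V(N), the unsyllabifiable consonants are /s/, /v/, /x/ (only a nasal (/m/, /n/, or /ŋ/) is licensed in coda position; onsets are limited to one consonant).
Inserting the epenthetic vowel yields /s/ → /so/, /v/ → /vo/, /x/ → /xo/.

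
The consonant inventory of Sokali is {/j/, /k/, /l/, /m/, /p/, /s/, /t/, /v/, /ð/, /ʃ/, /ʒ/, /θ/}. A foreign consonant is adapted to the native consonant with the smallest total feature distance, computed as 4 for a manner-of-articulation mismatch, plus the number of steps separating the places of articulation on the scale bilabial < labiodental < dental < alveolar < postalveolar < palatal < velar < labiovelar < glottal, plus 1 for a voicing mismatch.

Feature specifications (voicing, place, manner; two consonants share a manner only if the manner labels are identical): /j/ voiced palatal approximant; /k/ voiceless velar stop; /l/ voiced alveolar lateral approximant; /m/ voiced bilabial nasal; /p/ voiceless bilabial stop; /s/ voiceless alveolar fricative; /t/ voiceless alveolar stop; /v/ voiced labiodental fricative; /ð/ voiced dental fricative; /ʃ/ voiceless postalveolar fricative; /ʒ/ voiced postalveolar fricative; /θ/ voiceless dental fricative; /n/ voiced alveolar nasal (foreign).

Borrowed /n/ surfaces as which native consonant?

m

/m/ is closest: same manner (nasal), place distance 3 (alveolar→bilabial), same voicing; total 3. Next closest is /l/ at distance 4.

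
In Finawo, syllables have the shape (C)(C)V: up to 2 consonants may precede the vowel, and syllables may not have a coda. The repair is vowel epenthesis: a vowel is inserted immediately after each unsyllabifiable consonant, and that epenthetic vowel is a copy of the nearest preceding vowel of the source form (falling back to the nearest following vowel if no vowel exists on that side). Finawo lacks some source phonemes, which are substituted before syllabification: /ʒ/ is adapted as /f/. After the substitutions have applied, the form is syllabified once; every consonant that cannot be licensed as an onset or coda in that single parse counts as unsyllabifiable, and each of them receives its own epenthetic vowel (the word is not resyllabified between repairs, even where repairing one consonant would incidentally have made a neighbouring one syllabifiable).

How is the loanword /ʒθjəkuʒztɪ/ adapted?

Substitution: /ʒ/ → /f/, giving /fθjəkufztɪ/.
Under (C)(C)V, the unsyllabifiable consonants are /f/, /f/ (no codas are permitted; onsets may contain at most 2 consonants).
Epenthesis after each stranded consonant: /f/ → /fə/, /f/ → /fu/.

fəθjəkufuztɪ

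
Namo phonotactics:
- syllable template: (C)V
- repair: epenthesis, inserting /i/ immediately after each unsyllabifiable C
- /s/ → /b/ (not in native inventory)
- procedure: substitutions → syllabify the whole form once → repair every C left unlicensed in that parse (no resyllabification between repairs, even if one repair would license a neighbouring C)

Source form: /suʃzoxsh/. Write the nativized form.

buʃizoxibihi

Substitution: /s/ → /b/, giving /buʃzoxbh/.
Syllabifying with onset maximization leaves /ʃ/, /x/, /b/, /h/ stranded (no codas are permitted; onsets are limited to one consonant).
Inserting the epenthetic vowel yields /ʃ/ → /ʃi/, /x/ → /xi/, /b/ → /bi/, /h/ → /hi/.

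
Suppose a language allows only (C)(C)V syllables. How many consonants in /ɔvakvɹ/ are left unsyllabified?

Syllabifying with onset maximization leaves /k/, /v/, /ɹ/ stranded (no codas are permitted; onsets may contain at most 2 consonants).

3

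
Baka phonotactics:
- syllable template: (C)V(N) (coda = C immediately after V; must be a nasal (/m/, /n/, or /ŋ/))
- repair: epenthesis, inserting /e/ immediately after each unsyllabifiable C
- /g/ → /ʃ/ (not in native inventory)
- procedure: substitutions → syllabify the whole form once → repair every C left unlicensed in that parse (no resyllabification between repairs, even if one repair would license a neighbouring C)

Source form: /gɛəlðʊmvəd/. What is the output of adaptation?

ʃɛəleðʊmvəde

Substitution: /g/ → /ʃ/, giving /ʃɛəlðʊmvəd/.
Syllabifying with onset maximization leaves /l/, /d/ stranded (only a nasal (/m/, /n/, or /ŋ/) is licensed in coda position; onsets are limited to one consonant).
Inserting the epenthetic vowel yields /l/ → /le/, /d/ → /de/.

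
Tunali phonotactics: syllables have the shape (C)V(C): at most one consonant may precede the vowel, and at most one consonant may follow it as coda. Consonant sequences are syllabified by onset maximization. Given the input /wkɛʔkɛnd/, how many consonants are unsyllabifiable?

Syllabifying with onset maximization leaves /w/, /d/ stranded (at most one coda consonant is licensed; onsets are limited to one consonant).

2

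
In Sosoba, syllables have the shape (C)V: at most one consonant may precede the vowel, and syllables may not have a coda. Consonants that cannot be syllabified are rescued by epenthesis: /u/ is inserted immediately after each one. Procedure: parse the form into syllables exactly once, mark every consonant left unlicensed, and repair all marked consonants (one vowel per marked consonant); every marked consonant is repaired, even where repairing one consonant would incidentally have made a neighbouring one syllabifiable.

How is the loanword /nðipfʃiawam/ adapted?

nuðipufuʃiawamu

The consonants /n/, /p/, /f/, /m/ cannot be parsed into a legal (C)V syllable (no codas are permitted; onsets are limited to one consonant).
Each unlicensed consonant becomes the onset of a new syllable: /n/ → /nu/, /p/ → /pu/, /f/ → /fu/, /m/ → /mu/.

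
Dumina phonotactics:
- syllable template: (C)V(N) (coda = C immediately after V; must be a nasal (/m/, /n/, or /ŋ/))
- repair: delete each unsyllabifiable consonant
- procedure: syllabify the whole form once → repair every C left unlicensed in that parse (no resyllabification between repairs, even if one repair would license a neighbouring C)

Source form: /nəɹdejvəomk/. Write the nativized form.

nədevəom

Under (C)V(N), the unsyllabifiable consonants are /ɹ/, /j/, /k/ (only a nasal (/m/, /n/, or /ŋ/) is licensed in coda position; onsets are limited to one consonant).
Each unlicensed consonant is deleted: /ɹ/, /j/, /k/.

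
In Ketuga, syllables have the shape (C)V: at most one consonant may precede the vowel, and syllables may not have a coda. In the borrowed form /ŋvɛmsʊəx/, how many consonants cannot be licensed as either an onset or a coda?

3

Syllabifying with onset maximization leaves /ŋ/, /m/, /x/ stranded (no codas are permitted; onsets are limited to one consonant).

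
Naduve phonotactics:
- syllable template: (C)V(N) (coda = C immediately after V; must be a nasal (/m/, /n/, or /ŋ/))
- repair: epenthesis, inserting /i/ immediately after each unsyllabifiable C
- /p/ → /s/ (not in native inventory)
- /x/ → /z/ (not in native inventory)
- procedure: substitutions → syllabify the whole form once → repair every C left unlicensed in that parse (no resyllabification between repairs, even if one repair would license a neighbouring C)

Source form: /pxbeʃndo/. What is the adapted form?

Substitution: /p/ → /s/, /x/ → /z/, giving /szbeʃndo/.
Under (C)V(N), the unsyllabifiable consonants are /s/, /z/, /ʃ/, /n/ (only a nasal (/m/, /n/, or /ŋ/) is licensed in coda position; onsets are limited to one consonant).
Epenthesis after each stranded consonant: /s/ → /si/, /z/ → /zi/, /ʃ/ → /ʃi/, /n/ → /ni/.

sizibeʃinido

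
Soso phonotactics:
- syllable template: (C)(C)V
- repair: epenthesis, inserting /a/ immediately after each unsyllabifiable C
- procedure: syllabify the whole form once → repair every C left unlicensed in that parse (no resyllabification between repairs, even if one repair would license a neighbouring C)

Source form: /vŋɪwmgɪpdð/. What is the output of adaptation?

Syllabifying with onset maximization leaves /w/, /p/, /d/, /ð/ stranded (no codas are permitted; onsets may contain at most 2 consonants).
Inserting the epenthetic vowel yields /w/ → /wa/, /p/ → /pa/, /d/ → /da/, /ð/ → /ða/.

vŋɪwamgɪpadaða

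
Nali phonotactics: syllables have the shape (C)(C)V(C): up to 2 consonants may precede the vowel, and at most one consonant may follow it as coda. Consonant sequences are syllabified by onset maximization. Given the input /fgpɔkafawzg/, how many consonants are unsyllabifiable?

3

Syllabifying with onset maximization leaves /f/, /z/, /g/ stranded (at most one coda consonant is licensed; onsets may contain at most 2 consonants).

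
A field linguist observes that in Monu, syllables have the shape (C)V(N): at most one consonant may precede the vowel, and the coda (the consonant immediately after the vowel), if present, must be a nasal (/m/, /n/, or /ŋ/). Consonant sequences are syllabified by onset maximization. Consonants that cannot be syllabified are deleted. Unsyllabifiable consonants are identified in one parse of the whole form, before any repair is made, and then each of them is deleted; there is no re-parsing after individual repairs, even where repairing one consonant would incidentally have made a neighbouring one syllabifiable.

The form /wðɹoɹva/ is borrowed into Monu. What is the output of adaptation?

Syllabifying with onset maximization leaves /w/, /ð/, /ɹ/ stranded (only a nasal (/m/, /n/, or /ŋ/) is licensed in coda position; onsets are limited to one consonant).
Deleting the stranded consonants removes /w/, /ð/, /ɹ/.

ɹova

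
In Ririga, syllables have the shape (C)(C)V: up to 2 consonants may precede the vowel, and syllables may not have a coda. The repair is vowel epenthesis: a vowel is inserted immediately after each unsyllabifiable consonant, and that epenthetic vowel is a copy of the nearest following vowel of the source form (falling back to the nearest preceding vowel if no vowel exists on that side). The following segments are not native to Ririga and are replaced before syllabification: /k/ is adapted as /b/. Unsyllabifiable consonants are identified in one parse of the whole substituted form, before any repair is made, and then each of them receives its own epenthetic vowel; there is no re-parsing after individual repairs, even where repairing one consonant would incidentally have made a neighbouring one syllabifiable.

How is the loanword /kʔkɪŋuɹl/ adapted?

bɪʔbɪŋuɹulu

Substitution: /k/ → /b/, giving /bʔbɪŋuɹl/.
Under (C)(C)V, the unsyllabifiable consonants are /b/, /ɹ/, /l/ (no codas are permitted; onsets may contain at most 2 consonants).
Epenthesis after each stranded consonant: /b/ → /bɪ/, /ɹ/ → /ɹu/, /l/ → /lu/.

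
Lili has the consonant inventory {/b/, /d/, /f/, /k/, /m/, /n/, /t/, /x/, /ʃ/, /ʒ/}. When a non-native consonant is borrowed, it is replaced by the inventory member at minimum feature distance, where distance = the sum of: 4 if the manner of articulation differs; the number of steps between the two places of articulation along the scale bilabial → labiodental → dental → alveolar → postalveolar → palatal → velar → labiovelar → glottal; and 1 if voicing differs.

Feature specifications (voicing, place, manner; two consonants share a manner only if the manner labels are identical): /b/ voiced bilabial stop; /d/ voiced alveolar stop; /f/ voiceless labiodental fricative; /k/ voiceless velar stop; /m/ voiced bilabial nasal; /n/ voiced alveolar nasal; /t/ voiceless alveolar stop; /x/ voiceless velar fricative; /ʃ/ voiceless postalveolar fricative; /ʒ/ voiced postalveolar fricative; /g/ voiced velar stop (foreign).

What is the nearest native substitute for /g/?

/k/ is closest: same manner (stop), place distance 0 (velar→velar), voicing differs (+1); total 1. Next closest is /d/ at distance 3.

k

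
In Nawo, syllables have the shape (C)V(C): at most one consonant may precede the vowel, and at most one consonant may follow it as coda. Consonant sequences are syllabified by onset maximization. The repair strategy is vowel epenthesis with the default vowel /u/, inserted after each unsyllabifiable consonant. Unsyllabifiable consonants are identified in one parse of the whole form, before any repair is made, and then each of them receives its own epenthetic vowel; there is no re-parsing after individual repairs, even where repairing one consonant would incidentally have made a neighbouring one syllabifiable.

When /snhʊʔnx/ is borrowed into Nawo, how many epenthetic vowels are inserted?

4

The unsyllabifiable consonants are /s/, /n/, /n/, /x/; each receives one epenthetic vowel.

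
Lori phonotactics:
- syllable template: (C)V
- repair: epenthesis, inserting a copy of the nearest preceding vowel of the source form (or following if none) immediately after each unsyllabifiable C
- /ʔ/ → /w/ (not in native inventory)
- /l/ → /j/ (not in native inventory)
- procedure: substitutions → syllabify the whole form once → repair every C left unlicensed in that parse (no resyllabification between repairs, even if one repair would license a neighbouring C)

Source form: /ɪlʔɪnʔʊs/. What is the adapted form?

ɪjɪwɪnɪwʊsʊ

Substitution: /l/ → /j/, /ʔ/ → /w/, giving /ɪjwɪnwʊs/.
The consonants /j/, /n/, /s/ cannot be parsed into a legal (C)V syllable (no codas are permitted; onsets are limited to one consonant).
Epenthesis after each stranded consonant: /j/ → /jɪ/, /n/ → /nɪ/, /s/ → /sʊ/.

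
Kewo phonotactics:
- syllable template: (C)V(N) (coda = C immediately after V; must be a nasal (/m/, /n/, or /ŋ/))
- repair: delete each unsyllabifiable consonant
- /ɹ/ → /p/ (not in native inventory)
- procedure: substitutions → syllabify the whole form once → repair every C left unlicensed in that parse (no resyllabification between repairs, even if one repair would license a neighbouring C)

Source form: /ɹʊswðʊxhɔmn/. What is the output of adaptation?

Substitution: /ɹ/ → /p/, giving /pʊswðʊxhɔmn/.
The consonants /s/, /w/, /x/, /n/ cannot be parsed into a legal (C)V(N) syllable (only a nasal (/m/, /n/, or /ŋ/) is licensed in coda position; onsets are limited to one consonant).
Deleting the stranded consonants removes /s/, /w/, /x/, /n/.

pʊðʊhɔm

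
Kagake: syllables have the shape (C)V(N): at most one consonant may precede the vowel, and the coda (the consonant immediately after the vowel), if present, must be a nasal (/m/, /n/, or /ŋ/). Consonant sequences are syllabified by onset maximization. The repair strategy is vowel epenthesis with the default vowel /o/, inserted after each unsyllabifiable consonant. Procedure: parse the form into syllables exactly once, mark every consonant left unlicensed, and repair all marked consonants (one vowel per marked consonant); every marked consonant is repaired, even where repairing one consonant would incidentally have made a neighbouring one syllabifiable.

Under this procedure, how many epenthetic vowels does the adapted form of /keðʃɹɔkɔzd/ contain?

The unsyllabifiable consonants are /ð/, /ʃ/, /z/, /d/; each receives one epenthetic vowel.

4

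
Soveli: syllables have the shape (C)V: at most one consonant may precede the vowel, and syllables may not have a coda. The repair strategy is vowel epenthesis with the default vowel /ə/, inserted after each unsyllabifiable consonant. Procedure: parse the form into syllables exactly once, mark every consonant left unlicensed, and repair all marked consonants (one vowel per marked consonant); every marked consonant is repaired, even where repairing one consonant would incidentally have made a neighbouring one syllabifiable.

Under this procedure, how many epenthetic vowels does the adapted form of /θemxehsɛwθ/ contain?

The unsyllabifiable consonants are /m/, /h/, /w/, /θ/; each receives one epenthetic vowel.

4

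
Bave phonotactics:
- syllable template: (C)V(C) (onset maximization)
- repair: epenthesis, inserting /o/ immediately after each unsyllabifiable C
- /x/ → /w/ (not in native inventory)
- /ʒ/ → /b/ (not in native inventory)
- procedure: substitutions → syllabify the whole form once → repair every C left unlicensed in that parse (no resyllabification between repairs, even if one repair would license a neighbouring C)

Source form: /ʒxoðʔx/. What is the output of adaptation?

Substitution: /ʒ/ → /b/, /x/ → /w/, giving /bwoðʔw/.
The consonants /b/, /ʔ/, /w/ cannot be parsed into a legal (C)V(C) syllable (at most one coda consonant is licensed; onsets are limited to one consonant).
Inserting the epenthetic vowel yields /b/ → /bo/, /ʔ/ → /ʔo/, /w/ → /wo/.

bowoðʔowo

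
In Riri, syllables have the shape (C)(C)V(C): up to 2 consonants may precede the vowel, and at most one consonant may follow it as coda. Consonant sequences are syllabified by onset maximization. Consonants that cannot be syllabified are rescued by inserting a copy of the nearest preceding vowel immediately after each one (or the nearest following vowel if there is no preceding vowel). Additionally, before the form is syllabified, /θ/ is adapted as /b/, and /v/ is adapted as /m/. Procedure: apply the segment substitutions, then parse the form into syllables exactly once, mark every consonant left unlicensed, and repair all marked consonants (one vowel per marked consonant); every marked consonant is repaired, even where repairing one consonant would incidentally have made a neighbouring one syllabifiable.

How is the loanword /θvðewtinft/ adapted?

bemðewtinfiti

Substitution: /θ/ → /b/, /v/ → /m/, giving /bmðewtinft/.
Syllabifying with onset maximization leaves /b/, /f/, /t/ stranded (at most one coda consonant is licensed; onsets may contain at most 2 consonants).
Each unlicensed consonant becomes the onset of a new syllable: /b/ → /be/, /f/ → /fi/, /t/ → /ti/.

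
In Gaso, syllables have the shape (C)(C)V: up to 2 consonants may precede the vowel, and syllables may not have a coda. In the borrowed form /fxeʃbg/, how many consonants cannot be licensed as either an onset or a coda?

3

The consonants /ʃ/, /b/, /g/ cannot be parsed into a legal (C)(C)V syllable (no codas are permitted; onsets may contain at most 2 consonants).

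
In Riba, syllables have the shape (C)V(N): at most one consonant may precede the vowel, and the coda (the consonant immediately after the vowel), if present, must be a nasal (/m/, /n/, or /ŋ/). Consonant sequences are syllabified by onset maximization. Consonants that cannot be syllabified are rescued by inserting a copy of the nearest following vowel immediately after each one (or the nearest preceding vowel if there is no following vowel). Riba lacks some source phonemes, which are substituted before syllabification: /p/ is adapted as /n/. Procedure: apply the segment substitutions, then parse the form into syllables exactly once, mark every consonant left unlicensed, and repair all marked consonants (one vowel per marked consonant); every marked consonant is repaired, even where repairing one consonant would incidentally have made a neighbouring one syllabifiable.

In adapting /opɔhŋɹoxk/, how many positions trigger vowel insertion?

After substitution the input is /onɔhŋɹoxk/.
The unsyllabifiable consonants are /h/, /ŋ/, /x/, /k/; each receives one epenthetic vowel.

4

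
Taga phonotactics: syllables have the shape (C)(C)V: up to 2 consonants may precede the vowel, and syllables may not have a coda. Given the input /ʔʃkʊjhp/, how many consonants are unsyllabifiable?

Syllabifying with onset maximization leaves /ʔ/, /j/, /h/, /p/ stranded (no codas are permitted; onsets may contain at most 2 consonants).

4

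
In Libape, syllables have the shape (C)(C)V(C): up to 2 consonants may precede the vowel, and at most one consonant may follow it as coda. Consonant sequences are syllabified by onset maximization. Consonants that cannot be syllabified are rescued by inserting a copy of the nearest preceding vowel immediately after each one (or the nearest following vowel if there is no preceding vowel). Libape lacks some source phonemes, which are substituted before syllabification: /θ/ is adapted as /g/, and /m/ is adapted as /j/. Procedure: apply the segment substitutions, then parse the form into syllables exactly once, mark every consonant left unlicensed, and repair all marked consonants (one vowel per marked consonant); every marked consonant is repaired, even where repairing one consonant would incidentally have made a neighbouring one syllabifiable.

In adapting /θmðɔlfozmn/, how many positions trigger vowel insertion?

3

After substitution the input is /gjðɔlfozjn/.
The unsyllabifiable consonants are /g/, /j/, /n/; each receives one epenthetic vowel.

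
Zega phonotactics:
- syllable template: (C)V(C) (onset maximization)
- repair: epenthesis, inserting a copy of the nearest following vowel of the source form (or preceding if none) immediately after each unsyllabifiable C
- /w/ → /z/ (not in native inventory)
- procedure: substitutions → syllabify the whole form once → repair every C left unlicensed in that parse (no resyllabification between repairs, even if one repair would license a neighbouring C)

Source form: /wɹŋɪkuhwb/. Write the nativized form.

zɪɹɪŋɪkuhzubu

Substitution: /w/ → /z/, giving /zɹŋɪkuhzb/.
Syllabifying with onset maximization leaves /z/, /ɹ/, /z/, /b/ stranded (at most one coda consonant is licensed; onsets are limited to one consonant).
Each unlicensed consonant becomes the onset of a new syllable: /z/ → /zɪ/, /ɹ/ → /ɹɪ/, /z/ → /zu/, /b/ → /bu/.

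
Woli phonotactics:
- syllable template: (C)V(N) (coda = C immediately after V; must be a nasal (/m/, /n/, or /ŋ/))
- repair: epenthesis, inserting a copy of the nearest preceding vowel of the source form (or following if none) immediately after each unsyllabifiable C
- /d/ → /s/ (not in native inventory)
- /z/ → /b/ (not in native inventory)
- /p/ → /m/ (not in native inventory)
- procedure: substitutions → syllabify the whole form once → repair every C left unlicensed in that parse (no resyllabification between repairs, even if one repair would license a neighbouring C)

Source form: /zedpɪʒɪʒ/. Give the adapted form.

besemɪʒɪʒɪ

Substitution: /z/ → /b/, /d/ → /s/, /p/ → /m/, giving /besmɪʒɪʒ/.
The consonants /s/, /ʒ/ cannot be parsed into a legal (C)V(N) syllable (only a nasal (/m/, /n/, or /ŋ/) is licensed in coda position; onsets are limited to one consonant).
Epenthesis after each stranded consonant: /s/ → /se/, /ʒ/ → /ʒɪ/.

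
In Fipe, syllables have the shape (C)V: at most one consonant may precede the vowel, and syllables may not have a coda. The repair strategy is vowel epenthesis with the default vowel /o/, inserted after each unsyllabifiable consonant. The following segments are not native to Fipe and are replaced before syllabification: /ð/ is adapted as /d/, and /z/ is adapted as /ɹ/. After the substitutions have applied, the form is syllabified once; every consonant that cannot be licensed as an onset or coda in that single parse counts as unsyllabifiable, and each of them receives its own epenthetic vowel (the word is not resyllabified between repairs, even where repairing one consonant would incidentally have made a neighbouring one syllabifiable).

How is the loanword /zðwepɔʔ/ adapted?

Substitution: /z/ → /ɹ/, /ð/ → /d/, giving /ɹdwepɔʔ/.
Under (C)V, the unsyllabifiable consonants are /ɹ/, /d/, /ʔ/ (no codas are permitted; onsets are limited to one consonant).
Epenthesis after each stranded consonant: /ɹ/ → /ɹo/, /d/ → /do/, /ʔ/ → /ʔo/.

ɹodowepɔʔo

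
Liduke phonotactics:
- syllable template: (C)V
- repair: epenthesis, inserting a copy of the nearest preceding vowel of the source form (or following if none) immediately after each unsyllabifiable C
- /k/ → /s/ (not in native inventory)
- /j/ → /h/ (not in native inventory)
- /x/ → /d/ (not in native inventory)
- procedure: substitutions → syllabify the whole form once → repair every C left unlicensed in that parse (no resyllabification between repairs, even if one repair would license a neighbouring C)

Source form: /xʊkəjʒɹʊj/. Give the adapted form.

dʊsəhəʒəɹʊhʊ

Substitution: /x/ → /d/, /k/ → /s/, /j/ → /h/, giving /dʊsəhʒɹʊh/.
Under (C)V, the unsyllabifiable consonants are /h/, /ʒ/, /h/ (no codas are permitted; onsets are limited to one consonant).
Epenthesis after each stranded consonant: /h/ → /hə/, /ʒ/ → /ʒə/, /h/ → /hʊ/.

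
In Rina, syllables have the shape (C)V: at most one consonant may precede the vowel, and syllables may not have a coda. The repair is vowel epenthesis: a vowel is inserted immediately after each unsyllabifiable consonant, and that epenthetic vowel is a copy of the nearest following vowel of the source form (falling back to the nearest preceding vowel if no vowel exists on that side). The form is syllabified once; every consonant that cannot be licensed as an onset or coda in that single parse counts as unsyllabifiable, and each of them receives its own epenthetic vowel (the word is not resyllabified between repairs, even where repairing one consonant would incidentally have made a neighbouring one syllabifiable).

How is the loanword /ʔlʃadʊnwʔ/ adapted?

Syllabifying with onset maximization leaves /ʔ/, /l/, /n/, /w/, /ʔ/ stranded (no codas are permitted; onsets are limited to one consonant).
Epenthesis after each stranded consonant: /ʔ/ → /ʔa/, /l/ → /la/, /n/ → /nʊ/, /w/ → /wʊ/, /ʔ/ → /ʔʊ/.

ʔalaʃadʊnʊwʊʔʊ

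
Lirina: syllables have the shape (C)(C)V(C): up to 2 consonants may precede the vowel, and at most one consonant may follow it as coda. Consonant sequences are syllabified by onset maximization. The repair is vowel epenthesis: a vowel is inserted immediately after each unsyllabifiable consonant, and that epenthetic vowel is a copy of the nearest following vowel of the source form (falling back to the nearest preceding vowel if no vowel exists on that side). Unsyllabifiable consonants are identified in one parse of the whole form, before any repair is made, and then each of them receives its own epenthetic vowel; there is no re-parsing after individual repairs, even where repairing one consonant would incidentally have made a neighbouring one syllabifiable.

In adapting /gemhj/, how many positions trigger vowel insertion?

The unsyllabifiable consonants are /h/, /j/; each receives one epenthetic vowel.

2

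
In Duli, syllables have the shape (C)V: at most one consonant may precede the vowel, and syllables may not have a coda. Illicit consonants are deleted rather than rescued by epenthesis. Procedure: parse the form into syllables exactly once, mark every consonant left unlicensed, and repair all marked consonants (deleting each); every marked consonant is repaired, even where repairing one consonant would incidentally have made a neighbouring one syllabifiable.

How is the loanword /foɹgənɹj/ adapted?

Syllabifying with onset maximization leaves /ɹ/, /n/, /ɹ/, /j/ stranded (no codas are permitted; onsets are limited to one consonant).
Deleting the stranded consonants removes /ɹ/, /n/, /ɹ/, /j/.

fogə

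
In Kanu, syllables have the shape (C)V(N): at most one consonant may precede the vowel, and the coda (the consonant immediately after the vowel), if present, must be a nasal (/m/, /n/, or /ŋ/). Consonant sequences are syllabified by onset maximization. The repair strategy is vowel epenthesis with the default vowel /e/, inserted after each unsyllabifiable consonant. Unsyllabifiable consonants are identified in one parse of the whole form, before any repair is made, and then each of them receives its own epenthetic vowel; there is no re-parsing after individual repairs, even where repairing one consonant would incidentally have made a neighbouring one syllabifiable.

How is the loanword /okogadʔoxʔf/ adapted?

okogadeʔoxeʔefe

Syllabifying with onset maximization leaves /d/, /x/, /ʔ/, /f/ stranded (only a nasal (/m/, /n/, or /ŋ/) is licensed in coda position; onsets are limited to one consonant).
Each unlicensed consonant becomes the onset of a new syllable: /d/ → /de/, /x/ → /xe/, /ʔ/ → /ʔe/, /f/ → /fe/.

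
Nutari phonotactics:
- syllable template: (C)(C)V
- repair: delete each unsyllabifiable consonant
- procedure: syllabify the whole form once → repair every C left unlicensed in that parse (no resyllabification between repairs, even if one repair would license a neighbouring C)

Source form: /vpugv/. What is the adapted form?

vpu

Syllabifying with onset maximization leaves /g/, /v/ stranded (no codas are permitted; onsets may contain at most 2 consonants).
Deleting the stranded consonants removes /g/, /v/.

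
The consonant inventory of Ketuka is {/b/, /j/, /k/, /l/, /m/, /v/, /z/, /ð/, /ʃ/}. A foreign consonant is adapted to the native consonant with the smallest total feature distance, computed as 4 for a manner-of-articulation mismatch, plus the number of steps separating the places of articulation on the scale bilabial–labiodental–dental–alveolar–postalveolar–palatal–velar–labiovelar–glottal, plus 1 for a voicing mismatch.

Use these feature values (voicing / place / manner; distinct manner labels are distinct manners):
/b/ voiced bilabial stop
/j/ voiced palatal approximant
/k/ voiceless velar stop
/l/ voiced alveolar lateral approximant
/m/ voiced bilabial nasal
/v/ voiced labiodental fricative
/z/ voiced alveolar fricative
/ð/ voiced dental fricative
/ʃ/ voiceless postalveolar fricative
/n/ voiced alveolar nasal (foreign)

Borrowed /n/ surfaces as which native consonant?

m

/m/ is closest: same manner (nasal), place distance 3 (alveolar→bilabial), same voicing; total 3. Next closest is /l/ at distance 4.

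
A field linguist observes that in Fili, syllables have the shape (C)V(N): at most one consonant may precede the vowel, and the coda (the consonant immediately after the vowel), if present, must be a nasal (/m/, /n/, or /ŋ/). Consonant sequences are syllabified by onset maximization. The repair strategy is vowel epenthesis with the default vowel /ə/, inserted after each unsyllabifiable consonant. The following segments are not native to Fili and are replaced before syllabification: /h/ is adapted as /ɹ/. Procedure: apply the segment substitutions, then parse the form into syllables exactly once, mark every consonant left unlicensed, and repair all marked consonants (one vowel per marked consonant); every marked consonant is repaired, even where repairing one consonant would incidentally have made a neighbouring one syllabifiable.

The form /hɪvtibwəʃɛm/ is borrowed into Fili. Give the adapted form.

Substitution: /h/ → /ɹ/, giving /ɹɪvtibwəʃɛm/.
The consonants /v/, /b/ cannot be parsed into a legal (C)V(N) syllable (only a nasal (/m/, /n/, or /ŋ/) is licensed in coda position; onsets are limited to one consonant).
Epenthesis after each stranded consonant: /v/ → /və/, /b/ → /bə/.

ɹɪvətibəwəʃɛm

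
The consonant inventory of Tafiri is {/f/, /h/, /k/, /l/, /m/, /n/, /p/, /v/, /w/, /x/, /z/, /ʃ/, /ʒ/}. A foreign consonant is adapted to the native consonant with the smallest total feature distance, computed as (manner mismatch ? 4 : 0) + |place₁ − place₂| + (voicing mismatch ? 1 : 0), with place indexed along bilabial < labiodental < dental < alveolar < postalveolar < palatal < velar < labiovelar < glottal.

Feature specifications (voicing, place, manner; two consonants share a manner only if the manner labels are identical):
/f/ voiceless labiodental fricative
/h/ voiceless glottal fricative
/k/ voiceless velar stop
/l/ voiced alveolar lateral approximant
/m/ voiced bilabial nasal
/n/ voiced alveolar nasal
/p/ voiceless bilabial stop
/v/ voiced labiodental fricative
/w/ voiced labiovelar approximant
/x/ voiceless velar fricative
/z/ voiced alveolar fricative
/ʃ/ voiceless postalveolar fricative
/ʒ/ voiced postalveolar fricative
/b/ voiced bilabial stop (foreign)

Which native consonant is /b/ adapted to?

/p/ is closest: same manner (stop), place distance 0 (bilabial→bilabial), voicing differs (+1); total 1. Next closest is /m/ at distance 4.

p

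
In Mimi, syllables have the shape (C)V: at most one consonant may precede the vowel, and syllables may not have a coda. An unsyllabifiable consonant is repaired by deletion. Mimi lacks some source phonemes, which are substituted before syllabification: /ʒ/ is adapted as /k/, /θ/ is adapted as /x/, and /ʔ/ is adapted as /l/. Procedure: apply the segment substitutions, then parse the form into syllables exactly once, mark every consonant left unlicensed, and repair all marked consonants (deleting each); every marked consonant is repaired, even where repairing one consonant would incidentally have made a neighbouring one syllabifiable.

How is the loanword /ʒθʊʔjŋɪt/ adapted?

xʊŋɪ

Substitution: /ʒ/ → /k/, /θ/ → /x/, /ʔ/ → /l/, giving /kxʊljŋɪt/.
Under (C)V, the unsyllabifiable consonants are /k/, /l/, /j/, /t/ (no codas are permitted; onsets are limited to one consonant).
Deleting the stranded consonants removes /k/, /l/, /j/, /t/.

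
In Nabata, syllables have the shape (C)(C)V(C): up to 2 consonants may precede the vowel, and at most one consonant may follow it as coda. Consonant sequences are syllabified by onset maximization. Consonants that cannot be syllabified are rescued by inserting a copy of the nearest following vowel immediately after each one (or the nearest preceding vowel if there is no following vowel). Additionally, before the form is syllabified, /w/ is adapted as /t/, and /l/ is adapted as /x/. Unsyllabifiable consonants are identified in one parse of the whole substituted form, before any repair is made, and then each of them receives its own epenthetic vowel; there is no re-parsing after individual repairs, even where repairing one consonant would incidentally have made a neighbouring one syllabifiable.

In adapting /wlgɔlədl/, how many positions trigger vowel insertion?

2

After substitution the input is /txgɔxədx/.
The unsyllabifiable consonants are /t/, /x/; each receives one epenthetic vowel.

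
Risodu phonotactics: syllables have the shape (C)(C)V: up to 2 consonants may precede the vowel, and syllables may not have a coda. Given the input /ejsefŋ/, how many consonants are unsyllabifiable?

2

Under (C)(C)V, the unsyllabifiable consonants are /f/, /ŋ/ (no codas are permitted; onsets may contain at most 2 consonants).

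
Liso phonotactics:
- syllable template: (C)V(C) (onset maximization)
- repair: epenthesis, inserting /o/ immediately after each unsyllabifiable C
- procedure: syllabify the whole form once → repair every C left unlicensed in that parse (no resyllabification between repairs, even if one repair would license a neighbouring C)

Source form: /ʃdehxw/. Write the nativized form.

Syllabifying with onset maximization leaves /ʃ/, /x/, /w/ stranded (at most one coda consonant is licensed; onsets are limited to one consonant).
Inserting the epenthetic vowel yields /ʃ/ → /ʃo/, /x/ → /xo/, /w/ → /wo/.

ʃodehxowo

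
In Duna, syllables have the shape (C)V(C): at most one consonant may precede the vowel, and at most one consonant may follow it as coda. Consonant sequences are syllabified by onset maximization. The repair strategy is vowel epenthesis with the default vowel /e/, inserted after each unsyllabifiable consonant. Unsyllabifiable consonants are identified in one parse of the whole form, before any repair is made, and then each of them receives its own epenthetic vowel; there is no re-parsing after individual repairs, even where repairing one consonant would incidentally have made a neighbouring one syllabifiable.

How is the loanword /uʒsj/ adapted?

Under (C)V(C), the unsyllabifiable consonants are /s/, /j/ (at most one coda consonant is licensed; onsets are limited to one consonant).
Epenthesis after each stranded consonant: /s/ → /se/, /j/ → /je/.

uʒseje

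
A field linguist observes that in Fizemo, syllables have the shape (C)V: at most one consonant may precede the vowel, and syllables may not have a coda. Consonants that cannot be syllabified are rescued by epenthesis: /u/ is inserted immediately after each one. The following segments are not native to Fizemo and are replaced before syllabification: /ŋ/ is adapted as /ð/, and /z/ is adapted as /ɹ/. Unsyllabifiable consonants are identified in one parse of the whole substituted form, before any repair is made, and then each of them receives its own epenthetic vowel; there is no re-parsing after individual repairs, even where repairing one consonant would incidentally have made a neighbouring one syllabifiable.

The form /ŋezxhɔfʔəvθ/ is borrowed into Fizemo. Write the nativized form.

Substitution: /ŋ/ → /ð/, /z/ → /ɹ/, giving /ðeɹxhɔfʔəvθ/.
The consonants /ɹ/, /x/, /f/, /v/, /θ/ cannot be parsed into a legal (C)V syllable (no codas are permitted; onsets are limited to one consonant).
Inserting the epenthetic vowel yields /ɹ/ → /ɹu/, /x/ → /xu/, /f/ → /fu/, /v/ → /vu/, /θ/ → /θu/.

ðeɹuxuhɔfuʔəvuθu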